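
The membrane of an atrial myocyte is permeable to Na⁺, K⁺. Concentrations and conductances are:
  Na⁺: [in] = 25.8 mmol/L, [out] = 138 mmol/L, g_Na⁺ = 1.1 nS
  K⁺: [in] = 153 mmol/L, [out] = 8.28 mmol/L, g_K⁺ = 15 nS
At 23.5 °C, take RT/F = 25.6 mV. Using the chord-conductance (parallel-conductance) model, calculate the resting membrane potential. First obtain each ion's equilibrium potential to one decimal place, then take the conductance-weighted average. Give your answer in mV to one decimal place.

-66.7 mV

E_Na⁺ = (25.6/1)·ln(138/25.8) = 42.9 mV
E_K⁺ = (25.6/1)·ln(8.28/153) = -74.7 mV
Vm = (Σ gᵢEᵢ)/(Σ gᵢ) = (1.1·42.9 + 15·-74.7) / (1.1 + 15)
= -1073.31 / 16.1 = -66.67 mV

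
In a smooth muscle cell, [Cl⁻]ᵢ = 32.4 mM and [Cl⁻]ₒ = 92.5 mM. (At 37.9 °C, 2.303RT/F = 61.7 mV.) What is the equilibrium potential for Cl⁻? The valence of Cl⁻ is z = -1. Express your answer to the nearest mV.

-28 mV

E = (61.7/z) · log₁₀([Cl⁻]_out/[Cl⁻]_in) with z = -1.
For an anion, dividing by z = -1 reverses the sign.
= (61.7/-1) · log₁₀(92.5/32.4) = -61.70 · log₁₀(2.855)
= -61.70 · (0.4556) = -28.11 mV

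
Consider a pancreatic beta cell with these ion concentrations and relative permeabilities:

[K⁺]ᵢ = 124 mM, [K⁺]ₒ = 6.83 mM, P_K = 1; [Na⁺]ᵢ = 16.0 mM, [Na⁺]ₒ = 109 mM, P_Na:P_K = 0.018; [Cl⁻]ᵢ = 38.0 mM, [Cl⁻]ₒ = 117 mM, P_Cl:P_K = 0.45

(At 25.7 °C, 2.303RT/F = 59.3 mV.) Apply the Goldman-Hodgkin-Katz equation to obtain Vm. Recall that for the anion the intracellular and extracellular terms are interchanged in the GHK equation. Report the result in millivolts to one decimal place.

-49.5 mV

Vm = 59.3 · log₁₀[(Σ P·[cation]ₒ + Σ P·[anion]ᵢ) / (Σ P·[cation]ᵢ + Σ P·[anion]ₒ)]
Numerator = 1×6.83 + 0.018×109 + 0.45×38.0 = 25.89
Denominator = 1×124 + 0.018×16.0 + 0.45×117 = 176.9
Vm = 59.3 · log₁₀(0.14633) = 59.3 × (-0.8347) = -49.50 mV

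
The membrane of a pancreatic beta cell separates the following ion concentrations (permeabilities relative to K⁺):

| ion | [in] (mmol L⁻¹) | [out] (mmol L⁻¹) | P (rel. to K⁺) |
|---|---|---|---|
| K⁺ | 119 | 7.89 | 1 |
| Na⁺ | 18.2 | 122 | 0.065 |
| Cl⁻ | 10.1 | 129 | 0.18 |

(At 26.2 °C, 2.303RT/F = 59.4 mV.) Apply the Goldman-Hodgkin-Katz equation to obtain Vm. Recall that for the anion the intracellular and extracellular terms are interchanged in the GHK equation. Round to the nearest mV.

Vm = 59.4 · log₁₀[(Σ P·[cation]ₒ + Σ P·[anion]ᵢ) / (Σ P·[cation]ᵢ + Σ P·[anion]ₒ)]
Numerator = 1×7.89 + 0.065×122 + 0.18×10.1 = 17.64
Denominator = 1×119 + 0.065×18.2 + 0.18×129 = 143.4
Vm = 59.4 · log₁₀(0.123) = 59.4 × (-0.9101) = -54.06 mV

-54 mV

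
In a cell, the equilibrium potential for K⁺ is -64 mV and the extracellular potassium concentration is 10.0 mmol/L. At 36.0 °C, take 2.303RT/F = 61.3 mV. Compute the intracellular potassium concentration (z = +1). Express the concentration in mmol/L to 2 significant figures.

110 mmol/L

Nernst: E = (61.3/1) · log₁₀([out]/[in]), so log₁₀([out]/[in]) = -64.0 × 1 / 61.3 = -1.0440.
[out]/[in] = 10^(-1.0440) = 0.09036.
[in] = 10.0 / 0.09036 = 110.7 mmol/L.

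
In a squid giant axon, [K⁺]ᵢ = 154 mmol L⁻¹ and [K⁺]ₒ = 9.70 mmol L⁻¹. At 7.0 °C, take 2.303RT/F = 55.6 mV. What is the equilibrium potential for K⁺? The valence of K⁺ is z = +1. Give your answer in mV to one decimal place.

-66.8 mV

E = (55.6/z) · log₁₀([K⁺]_out/[K⁺]_in) with z = +1.
= (55.6/1) · log₁₀(9.70/154) = 55.60 · log₁₀(0.06299)
= 55.60 · (-1.2007) = -66.76 mV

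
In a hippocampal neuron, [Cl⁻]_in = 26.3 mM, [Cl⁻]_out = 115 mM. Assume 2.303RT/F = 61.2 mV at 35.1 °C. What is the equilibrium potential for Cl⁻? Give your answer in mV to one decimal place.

-39.2 mV

E = (61.2/z) · log₁₀([Cl⁻]_out/[Cl⁻]_in) with z = -1.
For an anion, dividing by z = -1 reverses the sign.
= (61.2/-1) · log₁₀(115/26.3) = -61.20 · log₁₀(4.373)
= -61.20 · (0.6407) = -39.21 mV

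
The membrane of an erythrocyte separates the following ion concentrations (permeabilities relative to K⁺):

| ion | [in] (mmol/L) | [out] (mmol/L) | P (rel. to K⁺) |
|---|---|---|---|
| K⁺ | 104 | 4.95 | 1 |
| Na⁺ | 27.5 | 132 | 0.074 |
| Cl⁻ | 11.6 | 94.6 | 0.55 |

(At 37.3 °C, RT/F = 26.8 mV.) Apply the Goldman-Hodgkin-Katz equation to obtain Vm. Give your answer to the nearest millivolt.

-54 mV

Vm = 26.8 · ln[(Σ P·[cation]ₒ + Σ P·[anion]ᵢ) / (Σ P·[cation]ᵢ + Σ P·[anion]ₒ)]
Numerator = 1×4.95 + 0.074×132 + 0.55×11.6 = 21.1
Denominator = 1×104 + 0.074×27.5 + 0.55×94.6 = 158.1
Vm = 26.8 · ln(0.13348) = 26.8 × (-2.0138) = -53.97 mV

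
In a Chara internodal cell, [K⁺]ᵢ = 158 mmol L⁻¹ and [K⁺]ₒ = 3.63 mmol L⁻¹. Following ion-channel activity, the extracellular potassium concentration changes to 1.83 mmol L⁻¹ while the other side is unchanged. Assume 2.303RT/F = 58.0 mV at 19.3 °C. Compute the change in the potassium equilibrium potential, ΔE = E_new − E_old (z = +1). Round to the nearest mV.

-17 mV

E_old = (58.0/1)·log₁₀(3.63/158) = -95.05 mV
E_new = (58.0/1)·log₁₀(1.83/158) = -112.30 mV
ΔE = -112.30 − (-95.05) = -17.25 mV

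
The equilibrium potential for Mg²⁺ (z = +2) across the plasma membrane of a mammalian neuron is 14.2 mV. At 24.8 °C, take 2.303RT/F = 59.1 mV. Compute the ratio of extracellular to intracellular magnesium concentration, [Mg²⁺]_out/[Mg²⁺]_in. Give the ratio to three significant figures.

log₁₀([out]/[in]) = E·z/(59.1) = 14.2 × 2 / 59.1 = 0.4805
[out]/[in] = 10^(0.4805) = 3.024

3.02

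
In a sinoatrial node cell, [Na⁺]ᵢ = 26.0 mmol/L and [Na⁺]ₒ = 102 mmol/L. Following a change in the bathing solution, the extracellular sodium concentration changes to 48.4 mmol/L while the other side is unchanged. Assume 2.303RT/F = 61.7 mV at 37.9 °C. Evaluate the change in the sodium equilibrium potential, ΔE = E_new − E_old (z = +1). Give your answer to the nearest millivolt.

-20 mV

E_old = (61.7/1)·log₁₀(102/26.0) = 36.63 mV
E_new = (61.7/1)·log₁₀(48.4/26.0) = 16.65 mV
ΔE = 16.65 − (36.63) = -19.98 mV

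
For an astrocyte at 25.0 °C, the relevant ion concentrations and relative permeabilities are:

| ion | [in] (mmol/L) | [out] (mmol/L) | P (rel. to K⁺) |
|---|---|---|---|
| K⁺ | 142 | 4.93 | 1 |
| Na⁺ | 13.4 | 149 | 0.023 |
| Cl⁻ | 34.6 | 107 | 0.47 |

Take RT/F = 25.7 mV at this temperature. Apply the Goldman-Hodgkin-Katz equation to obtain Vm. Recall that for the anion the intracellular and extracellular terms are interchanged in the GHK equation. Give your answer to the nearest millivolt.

-53 mV

Vm = 25.7 · ln[(Σ P·[cation]ₒ + Σ P·[anion]ᵢ) / (Σ P·[cation]ᵢ + Σ P·[anion]ₒ)]
Numerator = 1×4.93 + 0.023×149 + 0.47×34.6 = 24.62
Denominator = 1×142 + 0.023×13.4 + 0.47×107 = 192.6
Vm = 25.7 · ln(0.12783) = 25.7 × (-2.0571) = -52.87 mV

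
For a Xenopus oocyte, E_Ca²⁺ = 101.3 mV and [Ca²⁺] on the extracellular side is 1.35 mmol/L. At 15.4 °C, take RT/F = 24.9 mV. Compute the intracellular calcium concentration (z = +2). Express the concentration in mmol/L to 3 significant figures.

0.000395 mmol/L

Nernst: E = (24.9/2) · ln([out]/[in]), so ln([out]/[in]) = 101.3 × 2 / 24.9 = 8.1365.
[out]/[in] = e^(8.1365) = 3417.
[in] = 1.35 / 3417 = 0.0003951 mmol/L.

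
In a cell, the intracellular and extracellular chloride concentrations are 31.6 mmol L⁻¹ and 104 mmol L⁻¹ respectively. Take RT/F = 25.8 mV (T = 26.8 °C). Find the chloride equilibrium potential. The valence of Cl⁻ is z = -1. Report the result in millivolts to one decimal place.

E = (25.8/z) · ln([Cl⁻]_out/[Cl⁻]_in) with z = -1.
For an anion, dividing by z = -1 reverses the sign.
= (25.8/-1) · ln(104/31.6) = -25.80 · ln(3.291)
= -25.80 · (1.1912) = -30.73 mV

-30.7 mV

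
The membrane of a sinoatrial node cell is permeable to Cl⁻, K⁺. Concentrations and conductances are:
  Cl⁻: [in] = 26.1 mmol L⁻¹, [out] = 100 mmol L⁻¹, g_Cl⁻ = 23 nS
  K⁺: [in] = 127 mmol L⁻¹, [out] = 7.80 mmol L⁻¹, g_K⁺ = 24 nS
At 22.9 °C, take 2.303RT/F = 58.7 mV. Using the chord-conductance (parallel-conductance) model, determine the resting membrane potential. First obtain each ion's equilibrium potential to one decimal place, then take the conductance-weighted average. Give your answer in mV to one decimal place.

E_Cl⁻ = (58.7/-1)·log₁₀(100/26.1) = -34.2 mV
E_K⁺ = (58.7/1)·log₁₀(7.80/127) = -71.1 mV
Vm = (Σ gᵢEᵢ)/(Σ gᵢ) = (23·-34.2 + 24·-71.1) / (23 + 24)
= -2493.00 / 47 = -53.04 mV

-53.0 mV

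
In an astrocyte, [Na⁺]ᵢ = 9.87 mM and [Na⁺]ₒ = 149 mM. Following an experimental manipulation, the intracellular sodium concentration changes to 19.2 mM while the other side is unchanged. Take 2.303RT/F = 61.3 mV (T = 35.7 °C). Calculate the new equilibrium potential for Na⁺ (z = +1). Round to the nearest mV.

After the shift: [Na⁺]_out = 149, [Na⁺]_in = 19.2 mM.
E_new = (61.3/1)·log₁₀(149/19.2) = 61.30 · (0.8899) = 54.55 mV

55 mV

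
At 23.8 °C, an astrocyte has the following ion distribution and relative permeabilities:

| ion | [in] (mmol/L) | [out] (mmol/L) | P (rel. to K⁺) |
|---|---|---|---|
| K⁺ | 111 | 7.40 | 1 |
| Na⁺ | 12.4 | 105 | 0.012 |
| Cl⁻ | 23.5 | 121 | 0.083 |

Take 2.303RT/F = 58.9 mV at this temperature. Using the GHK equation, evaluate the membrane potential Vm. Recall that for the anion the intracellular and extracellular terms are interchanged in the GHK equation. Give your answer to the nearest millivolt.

Vm = 58.9 · log₁₀[(Σ P·[cation]ₒ + Σ P·[anion]ᵢ) / (Σ P·[cation]ᵢ + Σ P·[anion]ₒ)]
Numerator = 1×7.40 + 0.012×105 + 0.083×23.5 = 10.61
Denominator = 1×111 + 0.012×12.4 + 0.083×121 = 121.2
Vm = 58.9 · log₁₀(0.087551) = 58.9 × (-1.0577) = -62.30 mV

-62 mV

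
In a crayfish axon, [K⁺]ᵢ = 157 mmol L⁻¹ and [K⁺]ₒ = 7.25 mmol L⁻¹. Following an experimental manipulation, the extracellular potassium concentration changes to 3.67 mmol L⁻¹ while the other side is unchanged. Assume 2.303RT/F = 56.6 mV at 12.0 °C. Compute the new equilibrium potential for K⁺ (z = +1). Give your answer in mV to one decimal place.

After the shift: [K⁺]_out = 3.67, [K⁺]_in = 157 mmol L⁻¹.
E_new = (56.6/1)·log₁₀(3.67/157) = 56.60 · (-1.6312) = -92.33 mV

-92.3 mV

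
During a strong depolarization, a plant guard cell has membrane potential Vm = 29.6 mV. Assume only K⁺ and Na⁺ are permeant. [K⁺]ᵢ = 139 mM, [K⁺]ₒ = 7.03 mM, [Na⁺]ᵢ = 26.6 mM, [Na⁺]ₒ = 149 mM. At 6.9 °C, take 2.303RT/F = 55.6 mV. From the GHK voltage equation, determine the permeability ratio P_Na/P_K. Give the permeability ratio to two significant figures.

8.0

Let α = P_Na/P_K. GHK: Vm = 55.6·log₁₀[(Kₒ + α·Naₒ)/(Kᵢ + α·Naᵢ)].
10^(Vm/55.6) = 10^(29.6/55.6) = 3.407
So 3.407·(Kᵢ + α·Naᵢ) = Kₒ + α·Naₒ → α = (3.407·139.0 − 7.03) / (149.0 − 3.407·26.6)
α = (473.6 − 7.03) / (149.0 − 90.63) = 466.5/58.37 = 7.992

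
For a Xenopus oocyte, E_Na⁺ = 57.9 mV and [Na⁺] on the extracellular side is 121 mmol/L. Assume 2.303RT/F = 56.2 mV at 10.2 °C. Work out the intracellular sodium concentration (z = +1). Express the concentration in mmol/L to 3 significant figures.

11.3 mmol/L

Nernst: E = (56.2/1) · log₁₀([out]/[in]), so log₁₀([out]/[in]) = 57.9 × 1 / 56.2 = 1.0302.
[out]/[in] = 10^(1.0302) = 10.72.
[in] = 121 / 10.72 = 11.29 mmol/L.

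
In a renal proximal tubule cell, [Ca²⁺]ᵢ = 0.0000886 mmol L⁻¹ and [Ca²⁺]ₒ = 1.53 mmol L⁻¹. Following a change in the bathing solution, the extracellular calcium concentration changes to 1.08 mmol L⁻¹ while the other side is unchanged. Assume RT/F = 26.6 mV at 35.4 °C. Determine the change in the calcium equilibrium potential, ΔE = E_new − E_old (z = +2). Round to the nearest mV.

E_old = (26.6/2)·ln(1.53/0.0000886) = 129.76 mV
E_new = (26.6/2)·ln(1.08/0.0000886) = 125.13 mV
ΔE = 125.13 − (129.76) = -4.63 mV

-5 mV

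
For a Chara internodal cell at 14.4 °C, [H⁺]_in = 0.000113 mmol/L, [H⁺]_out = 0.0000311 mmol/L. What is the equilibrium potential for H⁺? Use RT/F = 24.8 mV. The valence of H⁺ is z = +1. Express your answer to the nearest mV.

E = (24.8/z) · ln([H⁺]_out/[H⁺]_in) with z = +1.
= (24.8/1) · ln(0.0000311/0.000113) = 24.80 · ln(0.2752)
= 24.80 · (-1.2902) = -32.00 mV

-32 mV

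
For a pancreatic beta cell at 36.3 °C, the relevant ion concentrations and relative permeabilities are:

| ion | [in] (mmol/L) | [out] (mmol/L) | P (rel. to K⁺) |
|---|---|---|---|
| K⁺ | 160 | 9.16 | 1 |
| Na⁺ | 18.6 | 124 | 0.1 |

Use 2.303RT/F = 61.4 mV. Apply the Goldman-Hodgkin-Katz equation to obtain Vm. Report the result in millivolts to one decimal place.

Vm = 61.4 · log₁₀[(Σ P·[cation]ₒ + Σ P·[anion]ᵢ) / (Σ P·[cation]ᵢ + Σ P·[anion]ₒ)]
Numerator = 1×9.16 + 0.1×124 = 21.56
Denominator = 1×160 + 0.1×18.6 = 161.9
Vm = 61.4 · log₁₀(0.1332) = 61.4 × (-0.8755) = -53.76 mV

-53.8 mV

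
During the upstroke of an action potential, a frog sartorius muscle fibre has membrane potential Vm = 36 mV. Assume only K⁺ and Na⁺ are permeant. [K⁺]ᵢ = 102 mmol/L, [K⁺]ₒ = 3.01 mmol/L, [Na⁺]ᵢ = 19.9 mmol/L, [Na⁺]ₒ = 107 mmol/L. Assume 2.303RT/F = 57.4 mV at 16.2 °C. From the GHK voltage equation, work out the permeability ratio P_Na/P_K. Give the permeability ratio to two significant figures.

19

Let α = P_Na/P_K. GHK: Vm = 57.4·log₁₀[(Kₒ + α·Naₒ)/(Kᵢ + α·Naᵢ)].
10^(Vm/57.4) = 10^(36.0/57.4) = 4.2382
So 4.2382·(Kᵢ + α·Naᵢ) = Kₒ + α·Naₒ → α = (4.2382·102.0 − 3.01) / (107.0 − 4.2382·19.9)
α = (432.3 − 3.01) / (107.0 − 84.34) = 429.3/22.66 = 18.94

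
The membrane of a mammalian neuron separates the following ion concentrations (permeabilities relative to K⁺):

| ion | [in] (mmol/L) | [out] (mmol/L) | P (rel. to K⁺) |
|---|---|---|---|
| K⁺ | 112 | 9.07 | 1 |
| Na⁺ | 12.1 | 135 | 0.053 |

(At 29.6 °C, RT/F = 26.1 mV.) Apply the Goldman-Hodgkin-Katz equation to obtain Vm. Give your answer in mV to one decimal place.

Vm = 26.1 · ln[(Σ P·[cation]ₒ + Σ P·[anion]ᵢ) / (Σ P·[cation]ᵢ + Σ P·[anion]ₒ)]
Numerator = 1×9.07 + 0.053×135 = 16.23
Denominator = 1×112 + 0.053×12.1 = 112.6
Vm = 26.1 · ln(0.14404) = 26.1 × (-1.9377) = -50.57 mV

-50.6 mV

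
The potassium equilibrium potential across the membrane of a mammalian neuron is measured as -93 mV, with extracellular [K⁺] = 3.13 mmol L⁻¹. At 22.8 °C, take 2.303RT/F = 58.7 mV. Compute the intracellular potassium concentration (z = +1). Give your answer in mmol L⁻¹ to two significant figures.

Nernst: E = (58.7/1) · log₁₀([out]/[in]), so log₁₀([out]/[in]) = -93.0 × 1 / 58.7 = -1.5843.
[out]/[in] = 10^(-1.5843) = 0.02604.
[in] = 3.13 / 0.02604 = 120.2 mmol L⁻¹.

120 mmol L⁻¹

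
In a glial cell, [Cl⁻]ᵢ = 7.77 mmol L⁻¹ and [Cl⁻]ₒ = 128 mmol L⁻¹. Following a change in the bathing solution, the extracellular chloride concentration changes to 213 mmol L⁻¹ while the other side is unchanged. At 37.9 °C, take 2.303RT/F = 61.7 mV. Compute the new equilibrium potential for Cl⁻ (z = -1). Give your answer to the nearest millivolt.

-89 mV

After the shift: [Cl⁻]_out = 213, [Cl⁻]_in = 7.77 mmol L⁻¹.
E_new = (61.7/-1)·log₁₀(213/7.77) = -61.70 · (1.4380) = -88.72 mV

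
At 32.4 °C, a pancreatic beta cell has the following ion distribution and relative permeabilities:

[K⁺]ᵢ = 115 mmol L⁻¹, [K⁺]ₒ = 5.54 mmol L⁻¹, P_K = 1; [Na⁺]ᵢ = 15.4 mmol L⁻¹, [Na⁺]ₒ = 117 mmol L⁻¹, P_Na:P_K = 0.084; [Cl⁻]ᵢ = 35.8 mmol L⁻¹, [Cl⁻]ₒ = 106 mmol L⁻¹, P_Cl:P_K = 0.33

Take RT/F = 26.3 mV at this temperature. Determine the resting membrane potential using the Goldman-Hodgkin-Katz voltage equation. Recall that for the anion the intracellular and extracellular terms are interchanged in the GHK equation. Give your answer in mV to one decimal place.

Vm = 26.3 · ln[(Σ P·[cation]ₒ + Σ P·[anion]ᵢ) / (Σ P·[cation]ᵢ + Σ P·[anion]ₒ)]
Numerator = 1×5.54 + 0.084×117 + 0.33×35.8 = 27.18
Denominator = 1×115 + 0.084×15.4 + 0.33×106 = 151.3
Vm = 26.3 · ln(0.17969) = 26.3 × (-1.7165) = -45.14 mV

-45.1 mV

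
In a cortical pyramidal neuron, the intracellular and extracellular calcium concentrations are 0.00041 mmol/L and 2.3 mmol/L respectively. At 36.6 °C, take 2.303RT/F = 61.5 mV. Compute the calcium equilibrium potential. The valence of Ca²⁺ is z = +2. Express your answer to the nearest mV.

E = (61.5/z) · log₁₀([Ca²⁺]_out/[Ca²⁺]_in) with z = +2.
= (61.5/2) · log₁₀(2.3/0.00041) = 30.75 · log₁₀(5610)
= 30.75 · (3.7489) = 115.28 mV

115 mV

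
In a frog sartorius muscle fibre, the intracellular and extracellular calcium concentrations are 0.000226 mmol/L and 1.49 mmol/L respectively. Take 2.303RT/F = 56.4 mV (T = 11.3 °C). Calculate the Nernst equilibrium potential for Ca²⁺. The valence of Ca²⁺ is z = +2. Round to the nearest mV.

108 mV

E = (56.4/z) · log₁₀([Ca²⁺]_out/[Ca²⁺]_in) with z = +2.
= (56.4/2) · log₁₀(1.49/0.000226) = 28.20 · log₁₀(6593)
= 28.20 · (3.8191) = 107.70 mV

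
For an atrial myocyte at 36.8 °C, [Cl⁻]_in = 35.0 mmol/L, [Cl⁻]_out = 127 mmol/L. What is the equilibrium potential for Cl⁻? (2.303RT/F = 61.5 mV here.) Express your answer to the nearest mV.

E = (61.5/z) · log₁₀([Cl⁻]_out/[Cl⁻]_in) with z = -1.
For an anion, dividing by z = -1 reverses the sign.
= (61.5/-1) · log₁₀(127/35.0) = -61.50 · log₁₀(3.629)
= -61.50 · (0.5597) = -34.42 mV

-34 mV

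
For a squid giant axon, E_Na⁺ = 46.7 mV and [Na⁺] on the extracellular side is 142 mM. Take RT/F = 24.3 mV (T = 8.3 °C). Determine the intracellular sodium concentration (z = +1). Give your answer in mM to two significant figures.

Nernst: E = (24.3/1) · ln([out]/[in]), so ln([out]/[in]) = 46.7 × 1 / 24.3 = 1.9218.
[out]/[in] = e^(1.9218) = 6.833.
[in] = 142 / 6.833 = 20.78 mM.

21 mM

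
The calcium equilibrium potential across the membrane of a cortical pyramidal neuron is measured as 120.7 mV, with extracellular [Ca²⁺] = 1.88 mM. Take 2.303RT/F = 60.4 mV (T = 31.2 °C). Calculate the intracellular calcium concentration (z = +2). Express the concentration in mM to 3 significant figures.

0.000189 mM

Nernst: E = (60.4/2) · log₁₀([out]/[in]), so log₁₀([out]/[in]) = 120.7 × 2 / 60.4 = 3.9967.
[out]/[in] = 10^(3.9967) = 9924.
[in] = 1.88 / 9924 = 0.0001894 mM.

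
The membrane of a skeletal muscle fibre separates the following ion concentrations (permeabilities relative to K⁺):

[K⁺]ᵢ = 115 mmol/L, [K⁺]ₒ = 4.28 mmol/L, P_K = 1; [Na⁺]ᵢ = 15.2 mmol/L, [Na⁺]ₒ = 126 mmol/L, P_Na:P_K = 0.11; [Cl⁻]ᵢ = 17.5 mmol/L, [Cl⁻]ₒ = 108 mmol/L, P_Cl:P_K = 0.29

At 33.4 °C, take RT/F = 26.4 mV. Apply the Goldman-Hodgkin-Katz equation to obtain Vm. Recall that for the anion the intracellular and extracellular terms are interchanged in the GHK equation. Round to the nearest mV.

-49 mV

Vm = 26.4 · ln[(Σ P·[cation]ₒ + Σ P·[anion]ᵢ) / (Σ P·[cation]ᵢ + Σ P·[anion]ₒ)]
Numerator = 1×4.28 + 0.11×126 + 0.29×17.5 = 23.21
Denominator = 1×115 + 0.11×15.2 + 0.29×108 = 148
Vm = 26.4 · ln(0.15687) = 26.4 × (-1.8524) = -48.90 mV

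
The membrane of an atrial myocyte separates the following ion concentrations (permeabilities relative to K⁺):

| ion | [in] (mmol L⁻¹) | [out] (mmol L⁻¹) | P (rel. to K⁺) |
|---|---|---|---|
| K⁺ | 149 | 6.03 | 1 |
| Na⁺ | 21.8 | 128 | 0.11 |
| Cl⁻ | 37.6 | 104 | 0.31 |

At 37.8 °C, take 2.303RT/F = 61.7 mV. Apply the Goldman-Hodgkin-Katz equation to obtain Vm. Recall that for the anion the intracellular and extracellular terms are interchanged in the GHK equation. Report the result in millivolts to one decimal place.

Vm = 61.7 · log₁₀[(Σ P·[cation]ₒ + Σ P·[anion]ᵢ) / (Σ P·[cation]ᵢ + Σ P·[anion]ₒ)]
Numerator = 1×6.03 + 0.11×128 + 0.31×37.6 = 31.77
Denominator = 1×149 + 0.11×21.8 + 0.31×104 = 183.6
Vm = 61.7 · log₁₀(0.17298) = 61.7 × (-0.7620) = -47.02 mV

-47.0 mV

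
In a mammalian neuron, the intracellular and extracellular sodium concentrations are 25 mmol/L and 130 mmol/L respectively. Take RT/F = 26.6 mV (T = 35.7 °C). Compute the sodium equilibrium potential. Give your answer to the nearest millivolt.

E = (26.6/z) · ln([Na⁺]_out/[Na⁺]_in) with z = +1.
= (26.6/1) · ln(130/25) = 26.60 · ln(5.2)
= 26.60 · (1.6487) = 43.85 mV

44 mV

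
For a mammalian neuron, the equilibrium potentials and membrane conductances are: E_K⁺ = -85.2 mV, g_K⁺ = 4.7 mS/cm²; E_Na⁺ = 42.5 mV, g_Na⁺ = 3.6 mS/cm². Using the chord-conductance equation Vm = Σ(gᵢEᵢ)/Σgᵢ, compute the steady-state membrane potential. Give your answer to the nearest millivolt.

-30 mV

Σ gᵢEᵢ = 4.7·(-85.2) + 3.6·(42.5) = -247.44
Σ gᵢ = 4.7 + 3.6 = 8.3
Vm = -247.44 / 8.3 = -29.81 mV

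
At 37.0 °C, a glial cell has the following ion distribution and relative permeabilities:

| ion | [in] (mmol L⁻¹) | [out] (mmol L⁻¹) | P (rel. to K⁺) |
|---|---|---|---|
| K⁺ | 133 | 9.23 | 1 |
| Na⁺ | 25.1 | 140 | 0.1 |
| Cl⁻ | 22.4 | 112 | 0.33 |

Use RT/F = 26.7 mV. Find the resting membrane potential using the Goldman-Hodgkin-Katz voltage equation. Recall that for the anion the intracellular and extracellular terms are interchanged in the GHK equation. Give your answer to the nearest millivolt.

-46 mV

Vm = 26.7 · ln[(Σ P·[cation]ₒ + Σ P·[anion]ᵢ) / (Σ P·[cation]ᵢ + Σ P·[anion]ₒ)]
Numerator = 1×9.23 + 0.1×140 + 0.33×22.4 = 30.62
Denominator = 1×133 + 0.1×25.1 + 0.33×112 = 172.5
Vm = 26.7 · ln(0.17755) = 26.7 × (-1.7285) = -46.15 mV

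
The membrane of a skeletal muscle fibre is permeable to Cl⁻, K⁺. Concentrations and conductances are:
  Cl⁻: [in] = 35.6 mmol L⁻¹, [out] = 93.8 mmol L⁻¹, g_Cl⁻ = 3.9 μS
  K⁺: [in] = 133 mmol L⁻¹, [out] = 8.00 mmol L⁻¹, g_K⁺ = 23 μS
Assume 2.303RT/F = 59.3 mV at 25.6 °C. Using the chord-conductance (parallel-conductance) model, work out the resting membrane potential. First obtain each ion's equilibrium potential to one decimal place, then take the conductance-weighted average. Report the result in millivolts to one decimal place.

-65.5 mV

E_Cl⁻ = (59.3/-1)·log₁₀(93.8/35.6) = -25.0 mV
E_K⁺ = (59.3/1)·log₁₀(8.00/133) = -72.4 mV
Vm = (Σ gᵢEᵢ)/(Σ gᵢ) = (3.9·-25.0 + 23·-72.4) / (3.9 + 23)
= -1762.70 / 26.9 = -65.53 mV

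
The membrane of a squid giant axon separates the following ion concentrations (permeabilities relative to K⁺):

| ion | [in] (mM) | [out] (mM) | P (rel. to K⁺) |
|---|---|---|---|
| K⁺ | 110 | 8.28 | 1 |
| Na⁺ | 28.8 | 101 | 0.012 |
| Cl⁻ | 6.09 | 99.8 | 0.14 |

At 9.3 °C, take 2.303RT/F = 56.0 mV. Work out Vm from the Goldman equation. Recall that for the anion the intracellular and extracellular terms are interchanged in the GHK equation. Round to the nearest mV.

-60 mV

Vm = 56.0 · log₁₀[(Σ P·[cation]ₒ + Σ P·[anion]ᵢ) / (Σ P·[cation]ᵢ + Σ P·[anion]ₒ)]
Numerator = 1×8.28 + 0.012×101 + 0.14×6.09 = 10.34
Denominator = 1×110 + 0.012×28.8 + 0.14×99.8 = 124.3
Vm = 56.0 · log₁₀(0.083211) = 56.0 × (-1.0798) = -60.47 mV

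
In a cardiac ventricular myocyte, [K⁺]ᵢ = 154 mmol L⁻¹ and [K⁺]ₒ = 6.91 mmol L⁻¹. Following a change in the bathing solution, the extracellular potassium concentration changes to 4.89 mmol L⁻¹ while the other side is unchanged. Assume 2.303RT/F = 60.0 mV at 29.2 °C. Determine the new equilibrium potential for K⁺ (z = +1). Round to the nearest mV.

-90 mV

After the shift: [K⁺]_out = 4.89, [K⁺]_in = 154 mmol L⁻¹.
E_new = (60.0/1)·log₁₀(4.89/154) = 60.00 · (-1.4982) = -89.89 mV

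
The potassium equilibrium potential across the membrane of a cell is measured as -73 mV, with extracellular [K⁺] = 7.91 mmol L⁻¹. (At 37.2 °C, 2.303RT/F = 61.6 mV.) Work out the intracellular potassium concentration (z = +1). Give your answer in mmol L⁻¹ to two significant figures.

120 mmol L⁻¹

Nernst: E = (61.6/1) · log₁₀([out]/[in]), so log₁₀([out]/[in]) = -73.0 × 1 / 61.6 = -1.1851.
[out]/[in] = 10^(-1.1851) = 0.0653.
[in] = 7.91 / 0.0653 = 121.1 mmol L⁻¹.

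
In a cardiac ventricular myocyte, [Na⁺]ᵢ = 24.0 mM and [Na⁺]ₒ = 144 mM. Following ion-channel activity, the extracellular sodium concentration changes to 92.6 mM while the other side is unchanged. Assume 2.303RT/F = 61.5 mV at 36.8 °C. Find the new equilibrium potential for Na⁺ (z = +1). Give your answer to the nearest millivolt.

36 mV

After the shift: [Na⁺]_out = 92.6, [Na⁺]_in = 24.0 mM.
E_new = (61.5/1)·log₁₀(92.6/24.0) = 61.50 · (0.5864) = 36.06 mV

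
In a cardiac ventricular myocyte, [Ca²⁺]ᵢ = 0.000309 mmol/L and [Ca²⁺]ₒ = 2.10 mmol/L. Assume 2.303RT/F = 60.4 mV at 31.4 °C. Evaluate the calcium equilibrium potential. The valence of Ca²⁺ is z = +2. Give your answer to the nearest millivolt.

116 mV

E = (60.4/z) · log₁₀([Ca²⁺]_out/[Ca²⁺]_in) with z = +2.
= (60.4/2) · log₁₀(2.10/0.000309) = 30.20 · log₁₀(6796)
= 30.20 · (3.8323) = 115.73 mV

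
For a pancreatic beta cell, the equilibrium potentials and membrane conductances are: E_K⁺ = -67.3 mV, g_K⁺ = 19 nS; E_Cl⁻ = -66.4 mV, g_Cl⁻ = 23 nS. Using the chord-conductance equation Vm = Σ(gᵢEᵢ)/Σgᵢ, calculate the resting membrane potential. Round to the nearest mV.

-67 mV

Σ gᵢEᵢ = 19·(-67.3) + 23·(-66.4) = -2805.90
Σ gᵢ = 19 + 23 = 42
Vm = -2805.90 / 42 = -66.81 mV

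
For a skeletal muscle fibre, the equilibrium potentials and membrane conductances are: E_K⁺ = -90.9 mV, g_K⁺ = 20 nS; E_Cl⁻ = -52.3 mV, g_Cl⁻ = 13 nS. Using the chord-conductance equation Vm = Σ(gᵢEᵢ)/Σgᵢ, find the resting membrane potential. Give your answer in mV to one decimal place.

Σ gᵢEᵢ = 20·(-90.9) + 13·(-52.3) = -2497.90
Σ gᵢ = 20 + 13 = 33
Vm = -2497.90 / 33 = -75.69 mV

-75.7 mV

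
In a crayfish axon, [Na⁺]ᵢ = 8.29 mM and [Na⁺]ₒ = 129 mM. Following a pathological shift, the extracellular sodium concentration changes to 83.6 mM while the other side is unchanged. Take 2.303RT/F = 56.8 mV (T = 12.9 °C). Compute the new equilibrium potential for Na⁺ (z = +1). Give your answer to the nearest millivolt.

After the shift: [Na⁺]_out = 83.6, [Na⁺]_in = 8.29 mM.
E_new = (56.8/1)·log₁₀(83.6/8.29) = 56.80 · (1.0037) = 57.01 mV

57 mV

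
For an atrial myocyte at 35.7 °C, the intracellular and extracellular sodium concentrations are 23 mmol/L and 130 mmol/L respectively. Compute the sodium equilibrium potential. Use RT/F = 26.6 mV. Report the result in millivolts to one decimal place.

E = (26.6/z) · ln([Na⁺]_out/[Na⁺]_in) with z = +1.
= (26.6/1) · ln(130/23) = 26.60 · ln(5.652)
= 26.60 · (1.7320) = 46.07 mV

46.1 mV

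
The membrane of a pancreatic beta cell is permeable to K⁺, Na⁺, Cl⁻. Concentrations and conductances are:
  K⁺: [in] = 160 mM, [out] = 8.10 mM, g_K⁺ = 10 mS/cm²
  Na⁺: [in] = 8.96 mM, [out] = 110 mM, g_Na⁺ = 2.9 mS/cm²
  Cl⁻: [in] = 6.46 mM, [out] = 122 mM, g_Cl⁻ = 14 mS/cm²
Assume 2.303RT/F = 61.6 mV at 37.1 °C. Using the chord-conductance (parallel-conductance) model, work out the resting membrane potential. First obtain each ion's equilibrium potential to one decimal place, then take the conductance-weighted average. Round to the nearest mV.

-63 mV

E_K⁺ = (61.6/1)·log₁₀(8.10/160) = -79.8 mV
E_Na⁺ = (61.6/1)·log₁₀(110/8.96) = 67.1 mV
E_Cl⁻ = (61.6/-1)·log₁₀(122/6.46) = -78.6 mV
Vm = (Σ gᵢEᵢ)/(Σ gᵢ) = (10·-79.8 + 2.9·67.1 + 14·-78.6) / (10 + 2.9 + 14)
= -1703.81 / 26.9 = -63.34 mV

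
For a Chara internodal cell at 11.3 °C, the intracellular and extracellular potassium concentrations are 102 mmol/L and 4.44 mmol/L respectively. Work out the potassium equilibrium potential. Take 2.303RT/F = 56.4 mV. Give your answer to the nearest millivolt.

-77 mV

E = (56.4/z) · log₁₀([K⁺]_out/[K⁺]_in) with z = +1.
= (56.4/1) · log₁₀(4.44/102) = 56.40 · log₁₀(0.04353)
= 56.40 · (-1.3612) = -76.77 mV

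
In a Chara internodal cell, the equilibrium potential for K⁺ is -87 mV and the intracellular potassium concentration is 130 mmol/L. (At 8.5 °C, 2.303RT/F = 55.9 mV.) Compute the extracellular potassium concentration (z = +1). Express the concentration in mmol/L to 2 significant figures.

Nernst: E = (55.9/1) · log₁₀([out]/[in]), so log₁₀([out]/[in]) = -87.0 × 1 / 55.9 = -1.5564.
[out]/[in] = 10^(-1.5564) = 0.02777.
[out] = 0.02777 × 130 = 3.611 mmol/L.

3.6 mmol/L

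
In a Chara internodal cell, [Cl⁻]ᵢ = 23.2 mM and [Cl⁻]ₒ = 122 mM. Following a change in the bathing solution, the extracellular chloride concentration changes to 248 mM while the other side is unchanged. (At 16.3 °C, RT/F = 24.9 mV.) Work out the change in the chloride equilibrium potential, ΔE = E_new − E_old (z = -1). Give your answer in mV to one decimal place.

-17.7 mV

E_old = (24.9/-1)·ln(122/23.2) = -41.33 mV
E_new = (24.9/-1)·ln(248/23.2) = -58.99 mV
ΔE = -58.99 − (-41.33) = -17.66 mV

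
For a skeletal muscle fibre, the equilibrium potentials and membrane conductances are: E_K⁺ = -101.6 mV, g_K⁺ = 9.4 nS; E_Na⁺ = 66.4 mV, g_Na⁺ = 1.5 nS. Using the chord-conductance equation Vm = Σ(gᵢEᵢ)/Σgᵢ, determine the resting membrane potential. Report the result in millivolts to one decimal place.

Σ gᵢEᵢ = 9.4·(-101.6) + 1.5·(66.4) = -855.44
Σ gᵢ = 9.4 + 1.5 = 10.9
Vm = -855.44 / 10.9 = -78.48 mV

-78.5 mV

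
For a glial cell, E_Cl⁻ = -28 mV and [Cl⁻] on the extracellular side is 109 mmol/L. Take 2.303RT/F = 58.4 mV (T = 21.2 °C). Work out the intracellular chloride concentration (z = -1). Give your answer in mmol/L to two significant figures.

Nernst: E = (58.4/-1) · log₁₀([out]/[in]), so log₁₀([out]/[in]) = -28.0 × -1 / 58.4 = 0.4795.
[out]/[in] = 10^(0.4795) = 3.016.
[in] = 109 / 3.016 = 36.14 mmol/L.

36 mmol/L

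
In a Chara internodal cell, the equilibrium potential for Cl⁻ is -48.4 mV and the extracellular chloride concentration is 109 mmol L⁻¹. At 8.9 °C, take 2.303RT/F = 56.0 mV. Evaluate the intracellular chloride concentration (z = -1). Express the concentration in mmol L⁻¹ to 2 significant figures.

15 mmol L⁻¹

Nernst: E = (56.0/-1) · log₁₀([out]/[in]), so log₁₀([out]/[in]) = -48.4 × -1 / 56.0 = 0.8643.
[out]/[in] = 10^(0.8643) = 7.316.
[in] = 109 / 7.316 = 14.9 mmol L⁻¹.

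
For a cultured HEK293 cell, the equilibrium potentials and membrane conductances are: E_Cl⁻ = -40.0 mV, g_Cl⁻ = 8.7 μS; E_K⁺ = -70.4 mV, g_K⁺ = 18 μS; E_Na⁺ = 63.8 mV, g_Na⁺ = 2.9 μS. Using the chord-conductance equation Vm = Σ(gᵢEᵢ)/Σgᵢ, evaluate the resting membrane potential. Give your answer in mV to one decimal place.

Σ gᵢEᵢ = 8.7·(-40.0) + 18·(-70.4) + 2.9·(63.8) = -1430.18
Σ gᵢ = 8.7 + 18 + 2.9 = 29.6
Vm = -1430.18 / 29.6 = -48.32 mV

-48.3 mV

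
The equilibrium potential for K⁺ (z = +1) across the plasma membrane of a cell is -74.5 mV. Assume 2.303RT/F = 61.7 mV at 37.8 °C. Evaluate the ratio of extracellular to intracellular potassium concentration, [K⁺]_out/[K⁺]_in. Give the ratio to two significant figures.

0.062

log₁₀([out]/[in]) = E·z/(61.7) = -74.5 × 1 / 61.7 = -1.2075
[out]/[in] = 10^(-1.2075) = 0.06202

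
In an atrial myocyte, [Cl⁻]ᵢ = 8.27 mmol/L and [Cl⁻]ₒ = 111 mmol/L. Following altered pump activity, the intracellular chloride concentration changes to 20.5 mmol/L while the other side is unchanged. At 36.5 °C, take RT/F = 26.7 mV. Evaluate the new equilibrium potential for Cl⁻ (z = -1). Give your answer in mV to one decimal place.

-45.1 mV

After the shift: [Cl⁻]_out = 111, [Cl⁻]_in = 20.5 mmol/L.
E_new = (26.7/-1)·ln(111/20.5) = -26.70 · (1.6891) = -45.10 mV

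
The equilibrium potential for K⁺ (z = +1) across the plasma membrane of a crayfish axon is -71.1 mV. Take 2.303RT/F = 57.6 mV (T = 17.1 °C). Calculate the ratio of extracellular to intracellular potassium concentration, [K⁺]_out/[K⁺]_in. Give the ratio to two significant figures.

log₁₀([out]/[in]) = E·z/(57.6) = -71.1 × 1 / 57.6 = -1.2344
[out]/[in] = 10^(-1.2344) = 0.05829

0.058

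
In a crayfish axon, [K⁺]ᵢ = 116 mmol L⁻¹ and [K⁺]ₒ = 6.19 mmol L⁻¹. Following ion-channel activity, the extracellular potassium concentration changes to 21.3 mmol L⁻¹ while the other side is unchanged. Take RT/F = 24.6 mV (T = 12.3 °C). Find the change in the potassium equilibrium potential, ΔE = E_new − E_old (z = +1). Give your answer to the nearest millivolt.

30 mV

E_old = (24.6/1)·ln(6.19/116) = -72.09 mV
E_new = (24.6/1)·ln(21.3/116) = -41.69 mV
ΔE = -41.69 − (-72.09) = 30.40 mV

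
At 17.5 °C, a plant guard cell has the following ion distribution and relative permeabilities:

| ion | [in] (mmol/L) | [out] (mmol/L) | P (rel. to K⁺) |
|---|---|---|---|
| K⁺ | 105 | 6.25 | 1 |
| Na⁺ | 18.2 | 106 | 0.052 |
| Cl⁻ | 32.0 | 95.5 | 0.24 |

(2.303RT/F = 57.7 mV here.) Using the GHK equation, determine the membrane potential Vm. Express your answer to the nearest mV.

-47 mV

Vm = 57.7 · log₁₀[(Σ P·[cation]ₒ + Σ P·[anion]ᵢ) / (Σ P·[cation]ᵢ + Σ P·[anion]ₒ)]
Numerator = 1×6.25 + 0.052×106 + 0.24×32.0 = 19.44
Denominator = 1×105 + 0.052×18.2 + 0.24×95.5 = 128.9
Vm = 57.7 · log₁₀(0.15087) = 57.7 × (-0.8214) = -47.39 mV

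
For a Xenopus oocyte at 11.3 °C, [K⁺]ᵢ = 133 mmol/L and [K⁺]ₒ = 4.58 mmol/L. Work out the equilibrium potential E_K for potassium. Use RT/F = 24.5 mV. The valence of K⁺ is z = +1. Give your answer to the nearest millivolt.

-83 mV

E = (24.5/z) · ln([K⁺]_out/[K⁺]_in) with z = +1.
= (24.5/1) · ln(4.58/133) = 24.50 · ln(0.03444)
= 24.50 · (-3.3687) = -82.53 mV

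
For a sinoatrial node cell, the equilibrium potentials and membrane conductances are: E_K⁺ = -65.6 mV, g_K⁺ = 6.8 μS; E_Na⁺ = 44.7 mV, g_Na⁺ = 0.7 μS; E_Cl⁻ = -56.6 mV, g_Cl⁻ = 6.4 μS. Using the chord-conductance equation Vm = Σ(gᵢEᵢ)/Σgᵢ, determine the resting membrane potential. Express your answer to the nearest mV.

-56 mV

Σ gᵢEᵢ = 6.8·(-65.6) + 0.7·(44.7) + 6.4·(-56.6) = -777.03
Σ gᵢ = 6.8 + 0.7 + 6.4 = 13.9
Vm = -777.03 / 13.9 = -55.90 mV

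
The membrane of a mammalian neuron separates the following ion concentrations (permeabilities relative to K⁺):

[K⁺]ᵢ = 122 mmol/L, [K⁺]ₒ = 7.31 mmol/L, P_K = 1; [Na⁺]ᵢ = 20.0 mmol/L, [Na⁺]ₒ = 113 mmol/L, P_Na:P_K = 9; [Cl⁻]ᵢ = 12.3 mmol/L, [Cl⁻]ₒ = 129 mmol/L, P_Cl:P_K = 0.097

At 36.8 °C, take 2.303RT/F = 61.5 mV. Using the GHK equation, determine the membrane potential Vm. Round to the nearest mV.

Vm = 61.5 · log₁₀[(Σ P·[cation]ₒ + Σ P·[anion]ᵢ) / (Σ P·[cation]ᵢ + Σ P·[anion]ₒ)]
Numerator = 1×7.31 + 9×113 + 0.097×12.3 = 1026
Denominator = 1×122 + 9×20.0 + 0.097×129 = 314.5
Vm = 61.5 · log₁₀(3.2606) = 61.5 × (0.5133) = 31.57 mV

32 mV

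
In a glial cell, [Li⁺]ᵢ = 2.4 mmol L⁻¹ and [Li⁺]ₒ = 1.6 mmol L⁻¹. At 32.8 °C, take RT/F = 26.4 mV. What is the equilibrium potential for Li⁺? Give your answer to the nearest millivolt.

E = (26.4/z) · ln([Li⁺]_out/[Li⁺]_in) with z = +1.
= (26.4/1) · ln(1.6/2.4) = 26.40 · ln(0.6667)
= 26.40 · (-0.4055) = -10.70 mV

-11 mV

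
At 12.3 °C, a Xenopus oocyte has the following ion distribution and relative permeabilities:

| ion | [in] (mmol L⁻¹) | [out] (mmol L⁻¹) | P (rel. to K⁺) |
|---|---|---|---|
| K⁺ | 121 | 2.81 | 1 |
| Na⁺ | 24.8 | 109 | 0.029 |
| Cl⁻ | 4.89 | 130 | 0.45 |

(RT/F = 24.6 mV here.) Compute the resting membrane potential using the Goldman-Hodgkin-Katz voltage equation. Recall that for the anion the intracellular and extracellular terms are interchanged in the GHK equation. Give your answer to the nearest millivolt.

-76 mV

Vm = 24.6 · ln[(Σ P·[cation]ₒ + Σ P·[anion]ᵢ) / (Σ P·[cation]ᵢ + Σ P·[anion]ₒ)]
Numerator = 1×2.81 + 0.029×109 + 0.45×4.89 = 8.171
Denominator = 1×121 + 0.029×24.8 + 0.45×130 = 180.2
Vm = 24.6 · ln(0.045342) = 24.6 × (-3.0935) = -76.10 mV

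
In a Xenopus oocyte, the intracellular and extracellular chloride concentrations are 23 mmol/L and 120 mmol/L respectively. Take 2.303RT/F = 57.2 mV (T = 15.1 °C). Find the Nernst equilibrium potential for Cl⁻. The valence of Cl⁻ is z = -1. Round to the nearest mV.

-41 mV

E = (57.2/z) · log₁₀([Cl⁻]_out/[Cl⁻]_in) with z = -1.
For an anion, dividing by z = -1 reverses the sign.
= (57.2/-1) · log₁₀(120/23) = -57.20 · log₁₀(5.217)
= -57.20 · (0.7175) = -41.04 mV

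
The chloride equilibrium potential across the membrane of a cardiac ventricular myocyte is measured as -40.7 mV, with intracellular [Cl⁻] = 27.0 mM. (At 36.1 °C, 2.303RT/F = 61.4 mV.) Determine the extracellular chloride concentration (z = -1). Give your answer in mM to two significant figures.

120 mM

Nernst: E = (61.4/-1) · log₁₀([out]/[in]), so log₁₀([out]/[in]) = -40.7 × -1 / 61.4 = 0.6629.
[out]/[in] = 10^(0.6629) = 4.601.
[out] = 4.601 × 27.0 = 124.2 mM.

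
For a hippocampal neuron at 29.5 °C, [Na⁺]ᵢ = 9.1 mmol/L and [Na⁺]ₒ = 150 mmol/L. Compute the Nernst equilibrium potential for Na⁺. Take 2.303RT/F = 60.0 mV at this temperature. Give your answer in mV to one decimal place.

73.0 mV

E = (60.0/z) · log₁₀([Na⁺]_out/[Na⁺]_in) with z = +1.
= (60.0/1) · log₁₀(150/9.1) = 60.00 · log₁₀(16.48)
= 60.00 · (1.2170) = 73.02 mV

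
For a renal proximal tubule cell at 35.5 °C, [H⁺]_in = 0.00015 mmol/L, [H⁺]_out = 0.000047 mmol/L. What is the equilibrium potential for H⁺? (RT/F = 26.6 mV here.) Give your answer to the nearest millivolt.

-31 mV

E = (26.6/z) · ln([H⁺]_out/[H⁺]_in) with z = +1.
= (26.6/1) · ln(0.000047/0.00015) = 26.60 · ln(0.3133)
= 26.60 · (-1.1605) = -30.87 mV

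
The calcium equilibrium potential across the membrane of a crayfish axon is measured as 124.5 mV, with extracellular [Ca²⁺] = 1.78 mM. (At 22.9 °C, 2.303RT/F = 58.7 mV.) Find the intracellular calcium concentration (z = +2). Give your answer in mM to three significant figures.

Nernst: E = (58.7/2) · log₁₀([out]/[in]), so log₁₀([out]/[in]) = 124.5 × 2 / 58.7 = 4.2419.
[out]/[in] = 10^(4.2419) = 1.745e+04.
[in] = 1.78 / 1.745e+04 = 0.000102 mM.

0.000102 mM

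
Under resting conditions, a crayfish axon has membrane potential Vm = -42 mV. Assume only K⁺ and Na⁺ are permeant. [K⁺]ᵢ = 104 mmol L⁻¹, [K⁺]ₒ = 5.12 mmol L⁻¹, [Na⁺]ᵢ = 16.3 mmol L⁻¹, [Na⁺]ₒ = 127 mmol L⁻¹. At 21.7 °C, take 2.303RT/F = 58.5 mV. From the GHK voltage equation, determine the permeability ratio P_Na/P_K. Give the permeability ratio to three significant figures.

0.119

Let α = P_Na/P_K. GHK: Vm = 58.5·log₁₀[(Kₒ + α·Naₒ)/(Kᵢ + α·Naᵢ)].
10^(Vm/58.5) = 10^(-42.0/58.5) = 0.19145
So 0.19145·(Kᵢ + α·Naᵢ) = Kₒ + α·Naₒ → α = (0.19145·104.0 − 5.12) / (127.0 − 0.19145·16.3)
α = (19.91 − 5.12) / (127.0 − 3.121) = 14.79/123.9 = 0.1194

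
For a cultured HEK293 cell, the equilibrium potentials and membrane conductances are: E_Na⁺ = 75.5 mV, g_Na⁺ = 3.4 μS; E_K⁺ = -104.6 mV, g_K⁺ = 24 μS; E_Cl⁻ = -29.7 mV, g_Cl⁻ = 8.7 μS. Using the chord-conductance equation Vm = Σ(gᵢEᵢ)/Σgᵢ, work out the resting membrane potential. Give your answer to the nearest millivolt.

-70 mV

Σ gᵢEᵢ = 3.4·(75.5) + 24·(-104.6) + 8.7·(-29.7) = -2512.09
Σ gᵢ = 3.4 + 24 + 8.7 = 36.1
Vm = -2512.09 / 36.1 = -69.59 mV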